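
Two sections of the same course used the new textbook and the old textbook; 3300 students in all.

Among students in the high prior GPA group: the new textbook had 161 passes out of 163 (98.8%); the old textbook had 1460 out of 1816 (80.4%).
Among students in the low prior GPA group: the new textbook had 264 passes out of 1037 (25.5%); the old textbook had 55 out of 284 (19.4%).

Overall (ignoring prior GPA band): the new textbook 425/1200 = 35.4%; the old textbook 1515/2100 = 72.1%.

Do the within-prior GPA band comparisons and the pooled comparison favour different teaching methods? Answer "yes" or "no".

Within each prior GPA band level (high prior GPA 98.8% vs 80.4%; low prior GPA 25.5% vs 19.4%), the new textbook has the higher rate every time. Pooled: 35.4% vs 72.1% — the old textbook has the higher rate overall. The two comparisons disagree.

yes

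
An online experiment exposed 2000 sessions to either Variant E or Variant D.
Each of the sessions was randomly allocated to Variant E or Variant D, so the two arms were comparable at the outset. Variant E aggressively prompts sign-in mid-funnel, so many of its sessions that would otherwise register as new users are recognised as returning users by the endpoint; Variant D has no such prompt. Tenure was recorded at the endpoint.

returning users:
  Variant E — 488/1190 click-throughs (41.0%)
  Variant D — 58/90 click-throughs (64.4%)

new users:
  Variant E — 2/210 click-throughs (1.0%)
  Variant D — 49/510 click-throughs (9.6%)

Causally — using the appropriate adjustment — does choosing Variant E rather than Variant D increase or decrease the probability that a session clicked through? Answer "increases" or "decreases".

increases

Variant D is higher inside every user tenure stratum but Variant E is higher in aggregate. Whether to stratify depends on how user tenure relates to the variant.
User tenure is downstream of the variant. One should not condition on a consequence of treatment, so the overall rates are the right comparison.
Pooled: Variant E 35.0% vs Variant D 17.8%; Variant E is higher overall.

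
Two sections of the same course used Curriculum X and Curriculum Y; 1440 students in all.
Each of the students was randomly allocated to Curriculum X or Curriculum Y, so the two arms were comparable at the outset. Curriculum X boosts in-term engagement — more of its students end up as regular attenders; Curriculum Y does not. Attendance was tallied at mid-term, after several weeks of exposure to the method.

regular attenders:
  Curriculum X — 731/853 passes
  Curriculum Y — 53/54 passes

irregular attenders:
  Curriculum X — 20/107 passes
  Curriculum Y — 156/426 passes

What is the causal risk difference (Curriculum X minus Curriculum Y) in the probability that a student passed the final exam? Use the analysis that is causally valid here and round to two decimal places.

+0.35

Mid-term attendance is recorded after the teaching method and is itself shifted by it — it sits on the causal path from teaching method to outcome. Conditioning on a mediator would strip out part of the effect we want; the pooled comparison gives the total causal effect.
The causal difference is the pooled difference: 0.782 − 0.435 = +0.347.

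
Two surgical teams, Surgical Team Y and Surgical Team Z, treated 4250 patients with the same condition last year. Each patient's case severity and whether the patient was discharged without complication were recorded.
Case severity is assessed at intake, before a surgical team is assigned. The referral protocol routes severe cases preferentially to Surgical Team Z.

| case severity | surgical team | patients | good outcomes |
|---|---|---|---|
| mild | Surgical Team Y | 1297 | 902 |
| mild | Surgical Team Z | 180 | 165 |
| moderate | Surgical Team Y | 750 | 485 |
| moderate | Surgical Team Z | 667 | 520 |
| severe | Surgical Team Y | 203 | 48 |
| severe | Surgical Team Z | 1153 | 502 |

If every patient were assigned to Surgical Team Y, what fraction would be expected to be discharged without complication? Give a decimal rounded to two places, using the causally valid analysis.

Case severity is set before the surgical team has any effect — it is not caused by the surgical team — and it independently drives the outcome. That makes it a confounder, so the causal comparison is within case severity levels.
Standardising Surgical Team Y to the population case severity mix: 0.348·902/1297 + 0.333·485/750 + 0.319·48/203 = 0.533.

0.53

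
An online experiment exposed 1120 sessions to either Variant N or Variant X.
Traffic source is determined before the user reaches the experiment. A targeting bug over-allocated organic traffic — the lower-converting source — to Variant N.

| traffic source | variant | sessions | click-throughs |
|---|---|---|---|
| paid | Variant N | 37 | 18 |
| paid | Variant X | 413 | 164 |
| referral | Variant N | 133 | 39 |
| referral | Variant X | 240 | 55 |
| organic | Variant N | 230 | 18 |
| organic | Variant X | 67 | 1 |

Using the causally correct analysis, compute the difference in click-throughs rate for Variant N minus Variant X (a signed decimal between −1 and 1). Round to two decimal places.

+0.07

The stratified and pooled comparisons disagree (Variant N wins within each traffic source; Variant X wins overall), so the answer turns on the causal role of traffic source.
Nothing the variant does changes traffic source; the imbalance is an allocation artefact. With traffic source also predicting the outcome, the pooled figure is confounded, and the within-stratum comparison is the causal one.
Adjusting over the population distribution of traffic source: 0.402·(0.486−0.397) + 0.333·(0.293−0.229) + 0.265·(0.078−0.015) = +0.074.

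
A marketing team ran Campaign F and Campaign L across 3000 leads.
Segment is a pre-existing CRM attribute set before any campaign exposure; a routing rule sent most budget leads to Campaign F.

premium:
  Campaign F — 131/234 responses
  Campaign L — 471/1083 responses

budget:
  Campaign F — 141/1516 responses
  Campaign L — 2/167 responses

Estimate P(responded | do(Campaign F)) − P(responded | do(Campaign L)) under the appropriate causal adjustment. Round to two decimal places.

The customer segment-specific comparison favours Campaign F throughout, but the pooled figures favour Campaign L. The question is whether to condition on customer segment.
Since customer segment is a pre-existing factor (not a product of the campaign) and it affects the outcome on its own, it is a confounder. The stratified rates, not the pooled rate, identify the causal effect.
Adjusting over the population distribution of customer segment: 0.439·(0.560−0.435) + 0.561·(0.093−0.012) = +0.100.

+0.10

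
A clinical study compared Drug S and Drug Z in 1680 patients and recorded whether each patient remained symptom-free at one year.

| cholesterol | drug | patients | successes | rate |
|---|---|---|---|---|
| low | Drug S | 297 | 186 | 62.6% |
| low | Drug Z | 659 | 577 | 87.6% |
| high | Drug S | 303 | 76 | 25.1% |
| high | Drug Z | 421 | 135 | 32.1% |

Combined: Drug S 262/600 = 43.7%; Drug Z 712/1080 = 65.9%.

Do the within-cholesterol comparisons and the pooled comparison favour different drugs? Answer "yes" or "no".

Within each cholesterol level (low 62.6% vs 87.6%; high 25.1% vs 32.1%), Drug Z has the higher rate every time. Pooled: 43.7% vs 65.9% — Drug Z has the higher rate overall. They agree.

no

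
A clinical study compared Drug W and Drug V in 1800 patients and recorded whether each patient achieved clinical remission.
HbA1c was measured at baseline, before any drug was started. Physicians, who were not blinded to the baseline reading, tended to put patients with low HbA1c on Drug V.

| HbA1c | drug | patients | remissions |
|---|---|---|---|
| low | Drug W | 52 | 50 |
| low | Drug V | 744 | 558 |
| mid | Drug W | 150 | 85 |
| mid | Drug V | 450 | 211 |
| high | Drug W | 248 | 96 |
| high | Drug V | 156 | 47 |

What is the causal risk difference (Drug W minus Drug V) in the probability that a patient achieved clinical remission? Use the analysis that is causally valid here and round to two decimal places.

Within every HbA1c level Drug W has the higher rate, yet pooled Drug V does — Simpson's reversal.
Since HbA1c is a pre-existing factor (not a product of the drug) and it affects the outcome on its own, it is a confounder. The stratified rates, not the pooled rate, identify the causal effect.
Adjusting over the population distribution of HbA1c: 0.442·(0.962−0.750) + 0.333·(0.567−0.469) + 0.224·(0.387−0.301) = +0.145.

+0.15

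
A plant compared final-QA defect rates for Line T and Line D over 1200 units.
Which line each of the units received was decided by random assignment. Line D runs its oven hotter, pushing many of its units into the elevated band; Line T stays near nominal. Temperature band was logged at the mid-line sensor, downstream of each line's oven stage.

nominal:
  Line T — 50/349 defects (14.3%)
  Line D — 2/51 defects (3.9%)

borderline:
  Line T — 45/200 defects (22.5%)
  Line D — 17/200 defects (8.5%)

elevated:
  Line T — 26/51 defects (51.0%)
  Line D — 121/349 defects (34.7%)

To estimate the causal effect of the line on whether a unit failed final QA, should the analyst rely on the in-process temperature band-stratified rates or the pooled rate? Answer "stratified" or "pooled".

The in-process temperature band-specific comparison favours Line D throughout, but the pooled figures favour Line T. The question is whether to condition on in-process temperature band.
In-process temperature band is recorded after the line and is itself shifted by it — it sits on the causal path from line to outcome. Conditioning on a mediator would strip out part of the effect we want; the pooled comparison gives the total causal effect.
Pooled: Line T 20.2% vs Line D 23.3%; Line T is lower overall.

pooled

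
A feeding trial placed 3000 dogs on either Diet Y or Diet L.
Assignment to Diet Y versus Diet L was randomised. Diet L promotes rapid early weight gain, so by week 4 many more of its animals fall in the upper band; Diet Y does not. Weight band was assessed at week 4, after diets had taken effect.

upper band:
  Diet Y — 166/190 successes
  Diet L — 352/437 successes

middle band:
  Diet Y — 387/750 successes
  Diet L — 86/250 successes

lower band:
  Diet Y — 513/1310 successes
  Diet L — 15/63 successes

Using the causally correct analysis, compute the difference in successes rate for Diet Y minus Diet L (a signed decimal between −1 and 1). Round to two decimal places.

Week-4 weight band lies on the pathway diet → week-4 weight band → outcome, so adjusting for it blocks the indirect effect. For the total causal effect of diet, use the unadjusted pooled rates.
The causal difference is the pooled difference: 0.474 − 0.604 = -0.130.

-0.13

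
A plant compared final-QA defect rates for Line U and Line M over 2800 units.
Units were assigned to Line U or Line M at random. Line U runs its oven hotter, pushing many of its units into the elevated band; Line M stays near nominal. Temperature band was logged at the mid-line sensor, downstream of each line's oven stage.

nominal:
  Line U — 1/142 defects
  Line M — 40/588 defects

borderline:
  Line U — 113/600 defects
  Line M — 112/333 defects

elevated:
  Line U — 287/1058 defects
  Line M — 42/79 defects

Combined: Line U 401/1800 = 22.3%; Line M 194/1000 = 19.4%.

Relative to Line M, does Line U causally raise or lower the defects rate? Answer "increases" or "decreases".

increases

The in-process temperature band-specific comparison favours Line U throughout, but the pooled figures favour Line M. The question is whether to condition on in-process temperature band.
In-process temperature band here is a post-treatment variable shaped by the line; conditioning on it would introduce bias rather than remove it. The overall comparison is the causal one.
Pooled: Line U 22.3% vs Line M 19.4%; Line M is lower overall.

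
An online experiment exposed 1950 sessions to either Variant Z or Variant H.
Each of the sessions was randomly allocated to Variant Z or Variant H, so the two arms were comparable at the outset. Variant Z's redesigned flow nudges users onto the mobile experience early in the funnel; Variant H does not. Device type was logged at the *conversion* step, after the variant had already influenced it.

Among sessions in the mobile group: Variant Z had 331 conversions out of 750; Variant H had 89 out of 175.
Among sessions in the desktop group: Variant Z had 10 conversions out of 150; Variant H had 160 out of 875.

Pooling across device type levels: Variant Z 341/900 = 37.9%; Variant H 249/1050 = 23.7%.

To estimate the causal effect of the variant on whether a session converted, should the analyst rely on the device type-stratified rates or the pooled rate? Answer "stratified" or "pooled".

pooled

Because the variant influences device type, device type is a post-treatment mediator, not a confounder. Stratifying on it would bias the estimate; the causal effect is the crude pooled difference.
Pooled: Variant Z 37.9% vs Variant H 23.7%; Variant Z is higher overall.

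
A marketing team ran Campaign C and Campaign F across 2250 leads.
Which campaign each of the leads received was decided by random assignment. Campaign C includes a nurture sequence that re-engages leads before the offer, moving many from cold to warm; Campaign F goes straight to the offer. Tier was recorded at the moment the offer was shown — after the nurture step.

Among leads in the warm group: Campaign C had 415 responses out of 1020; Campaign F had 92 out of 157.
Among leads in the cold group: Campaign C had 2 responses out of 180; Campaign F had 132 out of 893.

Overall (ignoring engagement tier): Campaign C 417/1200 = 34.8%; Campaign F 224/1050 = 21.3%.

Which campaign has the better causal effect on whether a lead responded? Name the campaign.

Engagement tier here is a post-treatment variable shaped by the campaign; conditioning on it would introduce bias rather than remove it. The overall comparison is the causal one.
Pooled: Campaign C 34.8% vs Campaign F 21.3%; Campaign C is higher overall.

Campaign C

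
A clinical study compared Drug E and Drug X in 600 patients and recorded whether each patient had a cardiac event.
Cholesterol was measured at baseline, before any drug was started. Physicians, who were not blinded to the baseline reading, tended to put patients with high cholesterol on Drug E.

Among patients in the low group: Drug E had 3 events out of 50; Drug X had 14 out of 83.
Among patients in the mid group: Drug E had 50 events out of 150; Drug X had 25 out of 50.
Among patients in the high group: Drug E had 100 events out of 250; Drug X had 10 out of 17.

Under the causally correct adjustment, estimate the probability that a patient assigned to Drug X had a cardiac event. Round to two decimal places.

Within every cholesterol level Drug E has the lower rate, yet pooled Drug X does — Simpson's reversal.
Nothing the drug does changes cholesterol; the imbalance is an allocation artefact. With cholesterol also predicting the outcome, the pooled figure is confounded, and the within-stratum comparison is the causal one.
Standardising Drug X to the population cholesterol mix: 0.222·14/83 + 0.333·25/50 + 0.445·10/17 = 0.466.

0.47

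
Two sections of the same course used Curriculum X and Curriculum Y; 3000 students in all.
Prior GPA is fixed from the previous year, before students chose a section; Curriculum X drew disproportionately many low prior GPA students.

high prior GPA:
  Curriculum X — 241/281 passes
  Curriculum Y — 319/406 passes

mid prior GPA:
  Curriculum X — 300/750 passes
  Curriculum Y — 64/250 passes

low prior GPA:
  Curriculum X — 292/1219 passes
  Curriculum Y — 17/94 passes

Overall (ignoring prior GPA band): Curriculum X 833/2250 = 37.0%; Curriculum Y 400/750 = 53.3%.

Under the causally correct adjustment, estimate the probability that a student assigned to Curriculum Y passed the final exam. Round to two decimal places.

Nothing the teaching method does changes prior GPA band; the imbalance is an allocation artefact. With prior GPA band also predicting the outcome, the pooled figure is confounded, and the within-stratum comparison is the causal one.
Standardising Curriculum Y to the population prior GPA band mix: 0.229·319/406 + 0.333·64/250 + 0.438·17/94 = 0.344.

0.34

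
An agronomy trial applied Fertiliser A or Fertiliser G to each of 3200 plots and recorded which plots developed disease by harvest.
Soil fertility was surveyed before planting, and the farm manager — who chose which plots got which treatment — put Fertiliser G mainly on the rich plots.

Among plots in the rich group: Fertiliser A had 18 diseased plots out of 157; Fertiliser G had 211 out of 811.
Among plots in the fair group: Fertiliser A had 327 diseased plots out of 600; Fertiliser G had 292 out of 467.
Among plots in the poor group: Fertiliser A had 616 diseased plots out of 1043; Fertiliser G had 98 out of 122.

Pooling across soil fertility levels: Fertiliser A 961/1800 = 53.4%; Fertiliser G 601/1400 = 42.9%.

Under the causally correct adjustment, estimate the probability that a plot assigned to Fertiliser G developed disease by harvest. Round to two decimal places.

Fertiliser A is lower inside every soil fertility stratum but Fertiliser G is lower in aggregate. Whether to stratify depends on how soil fertility relates to the fertiliser.
Here soil fertility is a common cause — it drives both which fertiliser a case falls under and the outcome. The crude comparison mixes populations; the stratum-specific rates are the causally relevant ones.
Standardising Fertiliser G to the population soil fertility mix: 0.302·211/811 + 0.333·292/467 + 0.364·98/122 = 0.580.

0.58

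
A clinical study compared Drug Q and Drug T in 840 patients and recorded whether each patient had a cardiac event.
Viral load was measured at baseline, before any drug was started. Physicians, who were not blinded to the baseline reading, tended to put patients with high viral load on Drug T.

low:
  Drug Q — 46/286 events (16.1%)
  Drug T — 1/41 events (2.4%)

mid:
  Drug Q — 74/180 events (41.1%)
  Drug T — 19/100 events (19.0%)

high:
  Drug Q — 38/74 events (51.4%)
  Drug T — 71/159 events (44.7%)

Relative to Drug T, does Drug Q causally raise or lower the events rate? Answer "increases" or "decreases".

increases

The stratified and pooled comparisons disagree (Drug T wins within each viral load; Drug Q wins overall), so the answer turns on the causal role of viral load.
Nothing the drug does changes viral load; the imbalance is an allocation artefact. With viral load also predicting the outcome, the pooled figure is confounded, and the within-stratum comparison is the causal one.
Within each level — low: 16.1% vs 2.4%; mid: 41.1% vs 19.0%; high: 51.4% vs 44.7% — Drug T is lower every time.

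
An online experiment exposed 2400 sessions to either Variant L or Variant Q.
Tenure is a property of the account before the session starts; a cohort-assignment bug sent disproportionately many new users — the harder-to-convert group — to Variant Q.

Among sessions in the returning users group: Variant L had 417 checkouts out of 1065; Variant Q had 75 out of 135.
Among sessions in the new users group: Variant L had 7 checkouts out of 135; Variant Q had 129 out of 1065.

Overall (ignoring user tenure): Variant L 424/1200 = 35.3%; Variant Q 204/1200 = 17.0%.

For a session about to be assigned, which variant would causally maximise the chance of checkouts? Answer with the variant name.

The stratified and pooled comparisons disagree (Variant Q wins within each user tenure; Variant L wins overall), so the answer turns on the causal role of user tenure.
Nothing the variant does changes user tenure; the imbalance is an allocation artefact. With user tenure also predicting the outcome, the pooled figure is confounded, and the within-stratum comparison is the causal one.
Within each level — returning users: 39.2% vs 55.6%; new users: 5.2% vs 12.1% — Variant Q is higher every time.

Variant Q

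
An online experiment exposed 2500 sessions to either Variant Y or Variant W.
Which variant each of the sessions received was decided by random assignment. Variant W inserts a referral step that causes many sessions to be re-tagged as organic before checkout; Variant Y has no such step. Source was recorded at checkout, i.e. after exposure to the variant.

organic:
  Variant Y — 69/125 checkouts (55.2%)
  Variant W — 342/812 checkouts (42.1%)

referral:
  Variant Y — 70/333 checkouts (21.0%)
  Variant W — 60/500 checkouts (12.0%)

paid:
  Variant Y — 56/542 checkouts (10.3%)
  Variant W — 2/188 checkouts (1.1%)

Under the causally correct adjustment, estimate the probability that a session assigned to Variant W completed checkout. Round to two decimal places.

Traffic source is recorded after the variant and is itself shifted by it — it sits on the causal path from variant to outcome. Conditioning on a mediator would strip out part of the effect we want; the pooled comparison gives the total causal effect.
So P(outcome | do(Variant W)) is just the pooled rate for Variant W: 404/1500 = 0.269.

0.27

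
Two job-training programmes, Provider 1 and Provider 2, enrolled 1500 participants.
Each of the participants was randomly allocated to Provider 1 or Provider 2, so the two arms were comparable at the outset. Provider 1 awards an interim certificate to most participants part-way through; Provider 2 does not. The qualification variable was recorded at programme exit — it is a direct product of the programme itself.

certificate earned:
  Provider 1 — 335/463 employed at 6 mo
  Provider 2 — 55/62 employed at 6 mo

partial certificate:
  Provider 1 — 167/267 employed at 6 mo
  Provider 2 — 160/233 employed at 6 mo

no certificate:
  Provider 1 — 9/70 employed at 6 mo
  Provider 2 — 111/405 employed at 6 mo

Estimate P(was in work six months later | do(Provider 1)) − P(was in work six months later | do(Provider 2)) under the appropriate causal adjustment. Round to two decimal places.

Within every qualification attained during the programme level Provider 2 has the higher rate, yet pooled Provider 1 does — Simpson's reversal.
Qualification attained during the programme lies on the pathway programme → qualification attained during the programme → outcome, so adjusting for it blocks the indirect effect. For the total causal effect of programme, use the unadjusted pooled rates.
The causal difference is the pooled difference: 0.639 − 0.466 = +0.173.

+0.17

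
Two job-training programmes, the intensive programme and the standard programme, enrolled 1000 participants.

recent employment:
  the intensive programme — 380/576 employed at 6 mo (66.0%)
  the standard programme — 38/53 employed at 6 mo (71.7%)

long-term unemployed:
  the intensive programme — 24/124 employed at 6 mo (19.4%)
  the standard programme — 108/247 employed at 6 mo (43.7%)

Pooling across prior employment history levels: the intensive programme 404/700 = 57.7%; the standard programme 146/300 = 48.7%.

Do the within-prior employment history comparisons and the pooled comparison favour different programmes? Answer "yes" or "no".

Within each prior employment history level (recent employment 66.0% vs 71.7%; long-term unemployed 19.4% vs 43.7%), the standard programme has the higher rate every time. Pooled: 57.7% vs 48.7% — the intensive programme has the higher rate overall. The two comparisons disagree.

yes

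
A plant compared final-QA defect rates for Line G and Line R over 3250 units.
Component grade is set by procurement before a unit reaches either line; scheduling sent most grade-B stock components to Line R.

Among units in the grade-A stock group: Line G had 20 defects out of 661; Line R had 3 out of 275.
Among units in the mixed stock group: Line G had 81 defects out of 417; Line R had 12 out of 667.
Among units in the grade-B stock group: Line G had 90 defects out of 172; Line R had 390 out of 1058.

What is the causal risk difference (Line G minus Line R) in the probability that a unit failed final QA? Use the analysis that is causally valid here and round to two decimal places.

The component grade-specific comparison favours Line R throughout, but the pooled figures favour Line G. The question is whether to condition on component grade.
Here component grade is a common cause — it drives both which line a case falls under and the outcome. The crude comparison mixes populations; the stratum-specific rates are the causally relevant ones.
Adjusting over the population distribution of component grade: 0.288·(0.030−0.011) + 0.334·(0.194−0.018) + 0.378·(0.523−0.369) = +0.123.

+0.12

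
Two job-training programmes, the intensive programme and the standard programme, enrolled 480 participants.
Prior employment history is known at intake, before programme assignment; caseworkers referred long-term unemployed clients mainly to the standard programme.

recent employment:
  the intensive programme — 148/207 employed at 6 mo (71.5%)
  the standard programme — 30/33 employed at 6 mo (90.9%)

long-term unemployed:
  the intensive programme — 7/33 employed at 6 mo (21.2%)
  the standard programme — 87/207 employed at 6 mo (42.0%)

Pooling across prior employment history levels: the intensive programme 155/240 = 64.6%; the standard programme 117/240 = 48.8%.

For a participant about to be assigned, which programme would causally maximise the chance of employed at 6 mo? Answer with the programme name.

Prior employment history is set before the programme has any effect — it is not caused by the programme — and it independently drives the outcome. That makes it a confounder, so the causal comparison is within prior employment history levels.
Within each level — recent employment: 71.5% vs 90.9%; long-term unemployed: 21.2% vs 42.0% — the standard programme is higher every time.

the standard programme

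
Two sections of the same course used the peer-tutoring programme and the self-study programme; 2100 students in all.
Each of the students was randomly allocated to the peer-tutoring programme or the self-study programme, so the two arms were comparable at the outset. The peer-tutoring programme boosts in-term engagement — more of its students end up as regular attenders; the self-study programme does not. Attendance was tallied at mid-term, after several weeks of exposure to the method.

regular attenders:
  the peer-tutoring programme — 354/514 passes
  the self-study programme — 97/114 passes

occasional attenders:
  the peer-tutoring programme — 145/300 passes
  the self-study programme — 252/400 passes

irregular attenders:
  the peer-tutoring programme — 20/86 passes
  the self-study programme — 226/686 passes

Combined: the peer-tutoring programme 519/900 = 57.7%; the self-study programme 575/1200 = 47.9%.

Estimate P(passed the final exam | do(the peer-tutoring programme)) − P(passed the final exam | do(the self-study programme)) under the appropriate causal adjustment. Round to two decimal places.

+0.10

The mid-term attendance-specific comparison favours the self-study programme throughout, but the pooled figures favour the peer-tutoring programme. The question is whether to condition on mid-term attendance.
Because the teaching method influences mid-term attendance, mid-term attendance is a post-treatment mediator, not a confounder. Stratifying on it would bias the estimate; the causal effect is the crude pooled difference.
The causal difference is the pooled difference: 0.577 − 0.479 = +0.098.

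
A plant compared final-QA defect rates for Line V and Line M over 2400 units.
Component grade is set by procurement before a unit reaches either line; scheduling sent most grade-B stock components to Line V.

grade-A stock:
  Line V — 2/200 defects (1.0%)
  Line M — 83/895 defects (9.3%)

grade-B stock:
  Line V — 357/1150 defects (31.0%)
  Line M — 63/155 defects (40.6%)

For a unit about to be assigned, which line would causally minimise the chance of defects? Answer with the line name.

Line V

The imbalance in component grade arose from how units were allocated, not from anything the line did; and component grade independently affects the outcome. The pooled gap is confounded — condition on component grade.
Within each level — grade-A stock: 1.0% vs 9.3%; grade-B stock: 31.0% vs 40.6% — Line V is lower every time.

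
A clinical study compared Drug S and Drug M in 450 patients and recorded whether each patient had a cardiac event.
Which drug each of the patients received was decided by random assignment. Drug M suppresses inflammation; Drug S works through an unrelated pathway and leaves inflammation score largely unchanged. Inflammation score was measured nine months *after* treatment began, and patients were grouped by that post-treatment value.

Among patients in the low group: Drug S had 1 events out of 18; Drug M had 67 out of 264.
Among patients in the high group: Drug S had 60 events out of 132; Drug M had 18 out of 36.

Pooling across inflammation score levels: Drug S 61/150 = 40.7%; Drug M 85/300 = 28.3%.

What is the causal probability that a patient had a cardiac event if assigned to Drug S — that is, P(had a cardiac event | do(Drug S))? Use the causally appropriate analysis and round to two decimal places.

The stratified and pooled comparisons disagree (Drug S wins within each inflammation score; Drug M wins overall), so the answer turns on the causal role of inflammation score.
The distribution of inflammation score is itself part of what the drug does — it is an intermediate outcome. Holding it fixed would remove that part of the effect; the total effect is the pooled difference.
So P(outcome | do(Drug S)) is just the pooled rate for Drug S: 61/150 = 0.407.

0.41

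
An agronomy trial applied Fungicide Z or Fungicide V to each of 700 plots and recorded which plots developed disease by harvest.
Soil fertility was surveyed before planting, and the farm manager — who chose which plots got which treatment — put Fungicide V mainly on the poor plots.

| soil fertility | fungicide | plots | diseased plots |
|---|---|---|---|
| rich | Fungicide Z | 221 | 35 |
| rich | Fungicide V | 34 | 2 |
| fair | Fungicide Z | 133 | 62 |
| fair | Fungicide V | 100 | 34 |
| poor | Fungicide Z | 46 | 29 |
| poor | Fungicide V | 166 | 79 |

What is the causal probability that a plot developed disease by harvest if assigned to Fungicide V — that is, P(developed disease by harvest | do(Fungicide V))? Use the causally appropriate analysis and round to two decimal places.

The imbalance in soil fertility arose from how plots were allocated, not from anything the fungicide did; and soil fertility independently affects the outcome. The pooled gap is confounded — condition on soil fertility.
Standardising Fungicide V to the population soil fertility mix: 0.364·2/34 + 0.333·34/100 + 0.303·79/166 = 0.279.

0.28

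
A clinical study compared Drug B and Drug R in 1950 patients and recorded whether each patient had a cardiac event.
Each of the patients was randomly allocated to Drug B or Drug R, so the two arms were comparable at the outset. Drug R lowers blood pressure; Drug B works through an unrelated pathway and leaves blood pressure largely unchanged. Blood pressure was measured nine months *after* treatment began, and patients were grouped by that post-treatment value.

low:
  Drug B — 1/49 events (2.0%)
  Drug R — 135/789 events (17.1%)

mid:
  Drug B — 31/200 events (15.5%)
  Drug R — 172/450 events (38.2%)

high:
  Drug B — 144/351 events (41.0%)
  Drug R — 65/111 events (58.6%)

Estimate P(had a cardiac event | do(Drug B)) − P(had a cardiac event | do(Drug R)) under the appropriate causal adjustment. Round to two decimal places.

+0.02

Within every blood pressure level Drug B has the lower rate, yet pooled Drug R does — Simpson's reversal.
The distribution of blood pressure is itself part of what the drug does — it is an intermediate outcome. Holding it fixed would remove that part of the effect; the total effect is the pooled difference.
The causal difference is the pooled difference: 0.293 − 0.276 = +0.018.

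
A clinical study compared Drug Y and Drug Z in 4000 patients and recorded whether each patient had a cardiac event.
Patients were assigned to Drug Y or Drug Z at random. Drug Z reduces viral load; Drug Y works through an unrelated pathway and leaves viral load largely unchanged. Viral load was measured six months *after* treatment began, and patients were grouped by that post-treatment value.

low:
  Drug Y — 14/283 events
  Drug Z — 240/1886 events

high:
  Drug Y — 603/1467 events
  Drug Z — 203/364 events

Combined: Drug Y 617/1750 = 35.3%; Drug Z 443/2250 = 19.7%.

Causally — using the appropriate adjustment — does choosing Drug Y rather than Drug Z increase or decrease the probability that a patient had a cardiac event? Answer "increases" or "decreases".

Viral load lies on the pathway drug → viral load → outcome, so adjusting for it blocks the indirect effect. For the total causal effect of drug, use the unadjusted pooled rates.
Pooled: Drug Y 35.3% vs Drug Z 19.7%; Drug Z is lower overall.

increases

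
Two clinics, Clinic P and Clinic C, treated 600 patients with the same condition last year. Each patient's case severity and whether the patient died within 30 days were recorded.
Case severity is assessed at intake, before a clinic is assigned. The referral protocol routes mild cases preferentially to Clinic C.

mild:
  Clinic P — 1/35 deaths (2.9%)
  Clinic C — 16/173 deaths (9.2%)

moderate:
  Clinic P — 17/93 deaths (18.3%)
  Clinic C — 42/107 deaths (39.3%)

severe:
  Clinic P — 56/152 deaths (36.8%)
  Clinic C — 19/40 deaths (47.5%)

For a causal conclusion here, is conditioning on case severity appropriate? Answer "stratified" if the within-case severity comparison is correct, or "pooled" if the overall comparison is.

Here case severity is a common cause — it drives both which clinic a case falls under and the outcome. The crude comparison mixes populations; the stratum-specific rates are the causally relevant ones.
Within each level — mild: 2.9% vs 9.2%; moderate: 18.3% vs 39.3%; severe: 36.8% vs 47.5% — Clinic P is lower every time.

stratified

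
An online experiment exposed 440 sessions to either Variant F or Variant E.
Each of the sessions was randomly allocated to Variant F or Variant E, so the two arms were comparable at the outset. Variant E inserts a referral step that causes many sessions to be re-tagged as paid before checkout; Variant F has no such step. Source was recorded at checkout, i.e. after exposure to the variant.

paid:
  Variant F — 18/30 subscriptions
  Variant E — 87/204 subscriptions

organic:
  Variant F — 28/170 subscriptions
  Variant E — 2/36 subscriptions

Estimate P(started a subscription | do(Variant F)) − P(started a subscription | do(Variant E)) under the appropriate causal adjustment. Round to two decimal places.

-0.14

Within every traffic source level Variant F has the higher rate, yet pooled Variant E does — Simpson's reversal.
Stratifying would compare variants among sessions the variants themselves sorted into traffic source groups — a form of selection on an intermediate. The unconditioned pooled rates give the total causal effect.
The causal difference is the pooled difference: 0.230 − 0.371 = -0.141.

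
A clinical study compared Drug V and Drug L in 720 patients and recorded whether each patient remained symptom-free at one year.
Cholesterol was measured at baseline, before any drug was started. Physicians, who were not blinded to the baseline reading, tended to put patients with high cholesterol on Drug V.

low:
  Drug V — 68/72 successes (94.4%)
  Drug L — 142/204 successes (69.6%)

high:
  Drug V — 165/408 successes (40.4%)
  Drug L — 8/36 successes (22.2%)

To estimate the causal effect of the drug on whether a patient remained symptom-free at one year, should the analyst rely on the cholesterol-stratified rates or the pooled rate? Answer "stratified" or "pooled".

stratified

The cholesterol-specific comparison favours Drug V throughout, but the pooled figures favour Drug L. The question is whether to condition on cholesterol.
Nothing the drug does changes cholesterol; the imbalance is an allocation artefact. With cholesterol also predicting the outcome, the pooled figure is confounded, and the within-stratum comparison is the causal one.
Within each level — low: 94.4% vs 69.6%; high: 40.4% vs 22.2% — Drug V is higher every time.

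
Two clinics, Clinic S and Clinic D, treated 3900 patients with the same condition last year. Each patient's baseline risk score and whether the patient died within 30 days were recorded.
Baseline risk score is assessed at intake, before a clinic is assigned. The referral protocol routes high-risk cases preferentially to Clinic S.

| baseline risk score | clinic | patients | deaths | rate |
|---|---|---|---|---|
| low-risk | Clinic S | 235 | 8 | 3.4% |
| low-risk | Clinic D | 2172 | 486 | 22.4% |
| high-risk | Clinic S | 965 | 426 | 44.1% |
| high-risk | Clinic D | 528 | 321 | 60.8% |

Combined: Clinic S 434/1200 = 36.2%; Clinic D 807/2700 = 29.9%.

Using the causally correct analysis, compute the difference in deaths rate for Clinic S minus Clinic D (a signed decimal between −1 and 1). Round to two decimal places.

Baseline risk score differs across clinics for reasons unrelated to any effect of the clinic itself, and it separately predicts the outcome — a classic confounder. We must compare within baseline risk score levels.
Adjusting over the population distribution of baseline risk score: 0.617·(0.034−0.224) + 0.383·(0.441−0.608) = -0.181.

-0.18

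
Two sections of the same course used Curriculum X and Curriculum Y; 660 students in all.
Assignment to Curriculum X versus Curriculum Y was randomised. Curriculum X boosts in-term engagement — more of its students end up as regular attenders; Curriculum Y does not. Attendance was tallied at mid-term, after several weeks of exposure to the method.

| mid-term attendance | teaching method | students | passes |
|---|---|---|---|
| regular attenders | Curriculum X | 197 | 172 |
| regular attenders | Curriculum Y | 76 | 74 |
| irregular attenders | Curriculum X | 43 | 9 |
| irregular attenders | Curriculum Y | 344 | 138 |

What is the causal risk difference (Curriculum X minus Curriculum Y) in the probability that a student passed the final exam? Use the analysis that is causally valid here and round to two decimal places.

+0.25

Curriculum Y is higher inside every mid-term attendance stratum but Curriculum X is higher in aggregate. Whether to stratify depends on how mid-term attendance relates to the teaching method.
Mid-term attendance lies on the pathway teaching method → mid-term attendance → outcome, so adjusting for it blocks the indirect effect. For the total causal effect of teaching method, use the unadjusted pooled rates.
The causal difference is the pooled difference: 0.754 − 0.505 = +0.249.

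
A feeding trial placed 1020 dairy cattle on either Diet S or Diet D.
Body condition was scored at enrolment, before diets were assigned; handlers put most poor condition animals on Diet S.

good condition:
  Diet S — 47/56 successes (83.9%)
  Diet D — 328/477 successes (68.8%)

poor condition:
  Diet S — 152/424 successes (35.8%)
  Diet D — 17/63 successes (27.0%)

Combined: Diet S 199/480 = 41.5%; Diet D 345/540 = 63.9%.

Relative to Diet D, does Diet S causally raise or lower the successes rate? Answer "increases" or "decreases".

Since starting body condition is a pre-existing factor (not a product of the diet) and it affects the outcome on its own, it is a confounder. The stratified rates, not the pooled rate, identify the causal effect.
Within each level — good condition: 83.9% vs 68.8%; poor condition: 35.8% vs 27.0% — Diet S is higher every time.

increases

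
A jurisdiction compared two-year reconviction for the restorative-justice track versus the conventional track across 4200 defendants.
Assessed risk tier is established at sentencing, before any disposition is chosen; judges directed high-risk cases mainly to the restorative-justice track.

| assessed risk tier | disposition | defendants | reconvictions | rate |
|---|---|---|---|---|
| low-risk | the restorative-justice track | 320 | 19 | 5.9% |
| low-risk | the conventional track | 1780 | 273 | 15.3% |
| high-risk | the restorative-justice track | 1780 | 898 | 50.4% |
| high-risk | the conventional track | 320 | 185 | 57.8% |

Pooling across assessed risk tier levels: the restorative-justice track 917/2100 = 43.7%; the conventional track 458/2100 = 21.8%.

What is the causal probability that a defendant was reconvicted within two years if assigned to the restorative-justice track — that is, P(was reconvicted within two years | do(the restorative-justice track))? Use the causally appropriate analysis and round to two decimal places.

Assessed risk tier satisfies the back-door criterion: it is not a descendant of the disposition, and it blocks the spurious path from disposition to outcome. Adjusting for it (i.e., using the within-assessed risk tier rates) gives the causal effect.
Standardising the restorative-justice track to the population assessed risk tier mix: 0.500·19/320 + 0.500·898/1780 = 0.282.

0.28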